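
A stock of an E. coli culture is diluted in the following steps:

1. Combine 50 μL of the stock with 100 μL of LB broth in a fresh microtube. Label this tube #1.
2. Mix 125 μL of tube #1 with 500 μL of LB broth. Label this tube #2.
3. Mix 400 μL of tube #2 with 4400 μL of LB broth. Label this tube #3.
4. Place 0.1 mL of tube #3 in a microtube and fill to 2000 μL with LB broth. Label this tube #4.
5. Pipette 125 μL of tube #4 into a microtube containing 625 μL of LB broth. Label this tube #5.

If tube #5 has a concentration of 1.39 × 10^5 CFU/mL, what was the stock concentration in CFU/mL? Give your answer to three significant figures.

Step 1: 50 μL + 100 μL = 150 μL total → factor 150/50 = 3
Step 2: 125 μL + 500 μL = 625 μL total → factor 625/125 = 5
Step 3: 400 μL + 4400 μL = 4800 μL total → factor 4800/400 = 12
Step 4: 0.1 mL brought to 2000 μL → factor 2/0.1 = 20
Step 5: 125 μL + 625 μL = 750 μL total → factor 750/125 = 6
Overall dilution factor = 3 × 5 × 12 × 20 × 6 = 21600
Stock = 1.39 × 10^5 CFU/mL × 21600 = 3.00 × 10^9 CFU/mL

3.00 × 10^9 CFU/mL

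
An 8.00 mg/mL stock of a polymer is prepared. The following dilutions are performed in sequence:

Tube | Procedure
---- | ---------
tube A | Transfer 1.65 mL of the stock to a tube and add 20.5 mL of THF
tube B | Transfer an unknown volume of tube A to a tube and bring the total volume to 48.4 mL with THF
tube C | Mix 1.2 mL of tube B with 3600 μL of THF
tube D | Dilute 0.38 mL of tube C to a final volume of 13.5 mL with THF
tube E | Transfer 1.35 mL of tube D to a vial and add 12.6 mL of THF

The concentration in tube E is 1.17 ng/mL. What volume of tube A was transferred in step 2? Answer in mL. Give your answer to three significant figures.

Step 1: 1.65 mL + 20.5 mL = 22.15 mL total → factor 22.15/1.65 = 13.424
Step 2: v brought to 48.4 mL → factor = 48.4 mL/v
Step 3: 1.2 mL + 3600 μL = 4.8 mL total → factor 4.8/1.2 = 4
Step 4: 0.38 mL brought to 13.5 mL → factor 13.5/0.38 = 35.526
Step 5: 1.35 mL + 12.6 mL = 13.95 mL total → factor 13.95/1.35 = 10.333
Product of known-step factors = 19712
Overall factor = 8.00 mg/mL / (1.17 ng/mL) = 6.8376 × 10^6
Step-2 factor = 6.8376 × 10^6 / 19712 = 346.87
v = 48.4 mL / 346.87 = 0.140 mL

0.140 mL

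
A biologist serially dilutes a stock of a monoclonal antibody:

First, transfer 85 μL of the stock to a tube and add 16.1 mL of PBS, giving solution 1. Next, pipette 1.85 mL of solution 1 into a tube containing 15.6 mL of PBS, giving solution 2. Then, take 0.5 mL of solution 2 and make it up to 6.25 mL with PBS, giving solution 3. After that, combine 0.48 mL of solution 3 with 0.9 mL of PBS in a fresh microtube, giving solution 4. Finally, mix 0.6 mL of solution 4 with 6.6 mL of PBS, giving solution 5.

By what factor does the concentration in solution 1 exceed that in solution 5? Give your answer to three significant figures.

4.07 × 10^3

Step 1: 85 μL + 16.1 mL = 16185 μL total → factor 16185/85 = 190.41
Step 2: 1.85 mL + 15.6 mL = 17.45 mL total → factor 17.45/1.85 = 9.4324
Step 3: 0.5 mL brought to 6.25 mL → factor 6.25/0.5 = 12.5
Step 4: 0.48 mL + 0.9 mL = 1.38 mL total → factor 1.38/0.48 = 2.875
Step 5: 0.6 mL + 6.6 mL = 7.2 mL total → factor 7.2/0.6 = 12
Dilution factor to solution 1 = 190.41; to solution 5 = 7.7454 × 10^5
[solution 1]/[solution 5] = (factor to solution 5)/(factor to solution 1) = 7.7454 × 10^5/190.41 = 4.07 × 10^3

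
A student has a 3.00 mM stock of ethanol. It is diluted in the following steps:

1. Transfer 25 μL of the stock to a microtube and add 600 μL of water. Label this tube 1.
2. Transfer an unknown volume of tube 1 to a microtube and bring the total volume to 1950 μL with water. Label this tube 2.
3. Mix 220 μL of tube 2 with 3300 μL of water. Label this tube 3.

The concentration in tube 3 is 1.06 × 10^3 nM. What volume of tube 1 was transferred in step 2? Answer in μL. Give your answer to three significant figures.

276 μL

Step 1: 25 μL + 600 μL = 625 μL total → factor 625/25 = 25
Step 2: v brought to 1950 μL → factor = 1950 μL/v
Step 3: 220 μL + 3300 μL = 3520 μL total → factor 3520/220 = 16
Product of known-step factors = 400
Overall factor = 3.00 mM / (1.06 × 10^3 nM) = 2830.2
Step-2 factor = 2830.2 / 400 = 7.0755
v = 1950 μL / 7.0755 = 276 μL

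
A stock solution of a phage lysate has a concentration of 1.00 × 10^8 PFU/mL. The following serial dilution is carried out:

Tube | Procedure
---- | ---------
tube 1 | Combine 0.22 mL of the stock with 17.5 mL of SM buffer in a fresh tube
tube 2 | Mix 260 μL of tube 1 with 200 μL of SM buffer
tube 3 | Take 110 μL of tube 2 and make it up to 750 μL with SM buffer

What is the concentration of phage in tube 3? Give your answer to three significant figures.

1.03 × 10^5 PFU/mL

Step 1: 0.22 mL + 17.5 mL = 17.72 mL total → factor 17.72/0.22 = 80.545
Step 2: 260 μL + 200 μL = 460 μL total → factor 460/260 = 1.7692
Step 3: 110 μL brought to 750 μL → factor 750/110 = 6.8182
Overall dilution factor = 80.545 × 1.7692 × 6.8182 = 971.61
Final = 1.00 × 10^8 PFU/mL / 971.61 = 1.03 × 10^5 PFU/mL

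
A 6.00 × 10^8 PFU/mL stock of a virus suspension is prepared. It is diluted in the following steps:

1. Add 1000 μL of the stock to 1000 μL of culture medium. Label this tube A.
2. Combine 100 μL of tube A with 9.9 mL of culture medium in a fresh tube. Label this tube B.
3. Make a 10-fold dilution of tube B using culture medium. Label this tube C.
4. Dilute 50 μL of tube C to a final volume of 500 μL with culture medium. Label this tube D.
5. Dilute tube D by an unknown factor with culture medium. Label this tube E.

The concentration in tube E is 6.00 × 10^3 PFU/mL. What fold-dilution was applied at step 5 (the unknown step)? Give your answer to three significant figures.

Step 1: 1000 μL + 1000 μL = 2000 μL total → factor 2000/1000 = 2
Step 2: 100 μL + 9.9 mL = 10000 μL total → factor 10000/100 = 100
Step 3: 10-fold → factor 10
Step 4: 50 μL brought to 500 μL → factor 500/50 = 10
Step 5: unknown factor x
Product of known-step factors = 20000
Overall factor = 6.00 × 10^8 PFU/mL / (6.00 × 10^3 PFU/mL) = 1 × 10^5
x = 1 × 10^5 / 20000 = 5.00

5.00-fold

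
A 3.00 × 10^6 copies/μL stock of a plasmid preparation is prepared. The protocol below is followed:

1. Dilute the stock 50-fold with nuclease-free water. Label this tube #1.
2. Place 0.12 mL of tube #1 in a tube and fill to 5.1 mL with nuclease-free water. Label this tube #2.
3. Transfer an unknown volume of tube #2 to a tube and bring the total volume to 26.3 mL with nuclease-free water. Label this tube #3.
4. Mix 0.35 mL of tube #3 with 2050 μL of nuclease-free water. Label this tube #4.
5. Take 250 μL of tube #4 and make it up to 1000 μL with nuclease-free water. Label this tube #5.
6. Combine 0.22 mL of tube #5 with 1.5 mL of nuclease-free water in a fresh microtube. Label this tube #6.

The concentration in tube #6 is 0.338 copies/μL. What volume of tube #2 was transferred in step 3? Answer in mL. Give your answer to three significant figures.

1.35 mL

Step 1: 50-fold → factor 50
Step 2: 0.12 mL brought to 5.1 mL → factor 5.1/0.12 = 42.5
Step 3: v brought to 26.3 mL → factor = 26.3 mL/v
Step 4: 0.35 mL + 2050 μL = 2.4 mL total → factor 2.4/0.35 = 6.8571
Step 5: 250 μL brought to 1000 μL → factor 1000/250 = 4
Step 6: 0.22 mL + 1.5 mL = 1.72 mL total → factor 1.72/0.22 = 7.8182
Product of known-step factors = 4.5569 × 10^5
Overall factor = 3.00 × 10^6 copies/μL / (0.338 copies/μL) = 8.8757 × 10^6
Step-3 factor = 8.8757 × 10^6 / 4.5569 × 10^5 = 19.478
v = 26.3 mL / 19.478 = 1.35 mL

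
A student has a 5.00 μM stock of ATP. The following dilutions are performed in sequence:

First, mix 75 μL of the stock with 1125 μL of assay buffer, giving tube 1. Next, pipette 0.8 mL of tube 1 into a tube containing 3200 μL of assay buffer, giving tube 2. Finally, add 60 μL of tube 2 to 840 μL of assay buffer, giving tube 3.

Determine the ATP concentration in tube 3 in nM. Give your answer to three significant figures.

Step 1: 75 μL + 1125 μL = 1200 μL total → factor 1200/75 = 16
Step 2: 0.8 mL + 3200 μL = 4 mL total → factor 4/0.8 = 5
Step 3: 60 μL + 840 μL = 900 μL total → factor 900/60 = 15
Overall dilution factor = 16 × 5 × 15 = 1200
Final = 5.00 μM / 1200 = 0.004167 μM = 4.17 nM

4.17 nM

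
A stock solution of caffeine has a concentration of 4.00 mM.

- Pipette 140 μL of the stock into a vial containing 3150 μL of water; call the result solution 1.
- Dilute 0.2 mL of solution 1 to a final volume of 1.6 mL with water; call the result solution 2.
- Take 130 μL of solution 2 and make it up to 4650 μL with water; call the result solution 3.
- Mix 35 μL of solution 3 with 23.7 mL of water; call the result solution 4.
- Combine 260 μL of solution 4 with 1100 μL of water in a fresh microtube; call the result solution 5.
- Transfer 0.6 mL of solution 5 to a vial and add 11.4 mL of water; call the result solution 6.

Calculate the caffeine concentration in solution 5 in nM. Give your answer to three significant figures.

Step 1: 140 μL + 3150 μL = 3290 μL total → factor 3290/140 = 23.5
Step 2: 0.2 mL brought to 1.6 mL → factor 1.6/0.2 = 8
Step 3: 130 μL brought to 4650 μL → factor 4650/130 = 35.769
Step 4: 35 μL + 23.7 mL = 23735 μL total → factor 23735/35 = 678.14
Step 5: 260 μL + 1100 μL = 1360 μL total → factor 1360/260 = 5.2308
Dilution factor through solution 5 = 23.5 × 8 × 35.769 × 678.14 × 5.2308 = 2.3854 × 10^7
[solution 5] = 4.00 mM / 2.3854 × 10^7 = 1.677 × 10^-7 mM = 0.168 nM

0.168 nM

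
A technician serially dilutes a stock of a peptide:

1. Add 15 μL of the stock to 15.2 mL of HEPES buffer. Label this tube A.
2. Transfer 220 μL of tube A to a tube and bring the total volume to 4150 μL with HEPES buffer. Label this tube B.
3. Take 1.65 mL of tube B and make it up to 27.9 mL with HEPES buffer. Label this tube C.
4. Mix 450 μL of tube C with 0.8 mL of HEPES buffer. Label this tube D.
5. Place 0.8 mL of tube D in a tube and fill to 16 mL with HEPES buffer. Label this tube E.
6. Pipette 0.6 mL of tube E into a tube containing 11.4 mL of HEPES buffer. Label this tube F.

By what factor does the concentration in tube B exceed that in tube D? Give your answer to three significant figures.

47.0

Step 1: 15 μL + 15.2 mL = 15215 μL total → factor 15215/15 = 1014.3
Step 2: 220 μL brought to 4150 μL → factor 4150/220 = 18.864
Step 3: 1.65 mL brought to 27.9 mL → factor 27.9/1.65 = 16.909
Step 4: 450 μL + 0.8 mL = 1250 μL total → factor 1250/450 = 2.7778
Dilution factor to tube B = 19134; to tube D = 8.9872 × 10^5
[tube B]/[tube D] = (factor to tube D)/(factor to tube B) = 8.9872 × 10^5/19134 = 47.0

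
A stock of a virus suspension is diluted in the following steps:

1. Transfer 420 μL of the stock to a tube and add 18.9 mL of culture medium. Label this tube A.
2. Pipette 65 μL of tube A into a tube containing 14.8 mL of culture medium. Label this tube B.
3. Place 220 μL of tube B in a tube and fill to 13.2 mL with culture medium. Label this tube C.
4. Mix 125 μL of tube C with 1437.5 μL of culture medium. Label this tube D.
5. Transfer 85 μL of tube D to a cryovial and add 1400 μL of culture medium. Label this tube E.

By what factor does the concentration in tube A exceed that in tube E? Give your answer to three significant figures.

Step 1: 420 μL + 18.9 mL = 19320 μL total → factor 19320/420 = 46
Step 2: 65 μL + 14.8 mL = 14865 μL total → factor 14865/65 = 228.69
Step 3: 220 μL brought to 13.2 mL → factor 13200/220 = 60
Step 4: 125 μL + 1437.5 μL = 1562.5 μL total → factor 1562.5/125 = 12.5
Step 5: 85 μL + 1400 μL = 1485 μL total → factor 1485/85 = 17.471
Dilution factor to tube A = 46; to tube E = 1.3784 × 10^8
[tube A]/[tube E] = (factor to tube E)/(factor to tube A) = 1.3784 × 10^8/46 = 3.00 × 10^6

3.00 × 10^6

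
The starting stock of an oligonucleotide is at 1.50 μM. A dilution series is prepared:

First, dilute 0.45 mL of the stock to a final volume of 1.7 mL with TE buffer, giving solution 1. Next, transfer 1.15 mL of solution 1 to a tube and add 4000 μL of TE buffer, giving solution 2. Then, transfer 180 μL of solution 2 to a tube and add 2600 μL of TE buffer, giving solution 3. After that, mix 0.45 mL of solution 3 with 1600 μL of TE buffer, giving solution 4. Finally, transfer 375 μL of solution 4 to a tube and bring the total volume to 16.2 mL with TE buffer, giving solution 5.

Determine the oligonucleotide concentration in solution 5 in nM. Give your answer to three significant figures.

0.0292 nM

Step 1: 0.45 mL brought to 1.7 mL → factor 1.7/0.45 = 3.7778
Step 2: 1.15 mL + 4000 μL = 5.15 mL total → factor 5.15/1.15 = 4.4783
Step 3: 180 μL + 2600 μL = 2780 μL total → factor 2780/180 = 15.444
Step 4: 0.45 mL + 1600 μL = 2.05 mL total → factor 2.05/0.45 = 4.5556
Step 5: 375 μL brought to 16.2 mL → factor 16200/375 = 43.2
Overall dilution factor = 3.7778 × 4.4783 × 15.444 × 4.5556 × 43.2 = 51421
Final = 1.50 μM / 51421 = 2.917 × 10^-5 μM = 0.0292 nM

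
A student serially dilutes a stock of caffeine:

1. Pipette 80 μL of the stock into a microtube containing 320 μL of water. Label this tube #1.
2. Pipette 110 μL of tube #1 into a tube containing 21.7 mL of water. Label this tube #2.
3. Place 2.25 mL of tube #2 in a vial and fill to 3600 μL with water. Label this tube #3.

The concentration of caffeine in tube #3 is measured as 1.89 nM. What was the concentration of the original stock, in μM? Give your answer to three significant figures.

3.00 μM

Step 1: 80 μL + 320 μL = 400 μL total → factor 400/80 = 5
Step 2: 110 μL + 21.7 mL = 21810 μL total → factor 21810/110 = 198.27
Step 3: 2.25 mL brought to 3600 μL → factor 3.6/2.25 = 1.6
Overall dilution factor = 5 × 198.27 × 1.6 = 1586.2
Stock = 1.89 nM × 1586.2 = 2998 nM = 3.00 μM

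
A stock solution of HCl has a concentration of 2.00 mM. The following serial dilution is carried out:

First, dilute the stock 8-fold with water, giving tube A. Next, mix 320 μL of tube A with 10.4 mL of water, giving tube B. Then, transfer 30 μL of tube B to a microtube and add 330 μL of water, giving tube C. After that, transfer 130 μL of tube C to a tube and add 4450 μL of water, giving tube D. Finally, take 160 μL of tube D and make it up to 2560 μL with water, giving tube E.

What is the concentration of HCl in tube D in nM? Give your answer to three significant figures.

17.7 nM

Step 1: 8-fold → factor 8
Step 2: 320 μL + 10.4 mL = 10720 μL total → factor 10720/320 = 33.5
Step 3: 30 μL + 330 μL = 360 μL total → factor 360/30 = 12
Step 4: 130 μL + 4450 μL = 4580 μL total → factor 4580/130 = 35.231
Dilution factor through tube D = 8 × 33.5 × 12 × 35.231 = 1.133 × 10^5
[tube D] = 2.00 mM / 1.133 × 10^5 = 1.765 × 10^-5 mM = 17.7 nM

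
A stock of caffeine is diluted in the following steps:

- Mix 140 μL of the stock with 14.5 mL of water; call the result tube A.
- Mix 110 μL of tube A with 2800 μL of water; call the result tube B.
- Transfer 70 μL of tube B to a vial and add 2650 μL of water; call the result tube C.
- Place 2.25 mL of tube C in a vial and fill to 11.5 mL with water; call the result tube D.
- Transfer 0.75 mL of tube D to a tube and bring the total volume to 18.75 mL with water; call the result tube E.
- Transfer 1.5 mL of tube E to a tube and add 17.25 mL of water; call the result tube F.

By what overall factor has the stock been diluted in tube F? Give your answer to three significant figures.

Step 1: 140 μL + 14.5 mL = 14640 μL total → factor 14640/140 = 104.57
Step 2: 110 μL + 2800 μL = 2910 μL total → factor 2910/110 = 26.455
Step 3: 70 μL + 2650 μL = 2720 μL total → factor 2720/70 = 38.857
Step 4: 2.25 mL brought to 11.5 mL → factor 11.5/2.25 = 5.1111
Step 5: 0.75 mL brought to 18.75 mL → factor 18.75/0.75 = 25
Step 6: 1.5 mL + 17.25 mL = 18.75 mL total → factor 18.75/1.5 = 12.5
Overall dilution factor = 104.57 × 26.455 × 38.857 × 5.1111 × 25 × 12.5 = 1.7169 × 10^8

1.72 × 10^8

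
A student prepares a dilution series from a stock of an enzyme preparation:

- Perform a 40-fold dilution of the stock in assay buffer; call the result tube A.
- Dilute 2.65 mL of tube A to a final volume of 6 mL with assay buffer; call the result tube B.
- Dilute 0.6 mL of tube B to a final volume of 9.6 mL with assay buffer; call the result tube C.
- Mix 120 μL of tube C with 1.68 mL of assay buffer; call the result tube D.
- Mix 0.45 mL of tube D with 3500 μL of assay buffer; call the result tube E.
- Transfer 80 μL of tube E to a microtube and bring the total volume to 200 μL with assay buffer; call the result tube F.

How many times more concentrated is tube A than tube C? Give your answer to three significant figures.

Step 1: 40-fold → factor 40
Step 2: 2.65 mL brought to 6 mL → factor 6/2.65 = 2.2642
Step 3: 0.6 mL brought to 9.6 mL → factor 9.6/0.6 = 16
Dilution factor to tube A = 40; to tube C = 1449.1
[tube A]/[tube C] = (factor to tube C)/(factor to tube A) = 1449.1/40 = 36.2

36.2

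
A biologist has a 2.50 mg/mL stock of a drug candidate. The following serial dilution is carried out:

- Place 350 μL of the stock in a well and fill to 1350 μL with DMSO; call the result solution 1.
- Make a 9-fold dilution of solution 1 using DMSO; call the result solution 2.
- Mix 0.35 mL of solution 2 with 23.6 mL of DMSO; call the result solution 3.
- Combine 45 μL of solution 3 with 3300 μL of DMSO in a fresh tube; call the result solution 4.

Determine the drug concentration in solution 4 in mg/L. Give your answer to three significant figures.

Step 1: 350 μL brought to 1350 μL → factor 1350/350 = 3.8571
Step 2: 9-fold → factor 9
Step 3: 0.35 mL + 23.6 mL = 23.95 mL total → factor 23.95/0.35 = 68.429
Step 4: 45 μL + 3300 μL = 3345 μL total → factor 3345/45 = 74.333
Overall dilution factor = 3.8571 × 9 × 68.429 × 74.333 = 1.7658 × 10^5
Final = 2.50 mg/mL / 1.7658 × 10^5 = 1.416 × 10^-5 mg/mL = 0.0142 mg/L

0.0142 mg/L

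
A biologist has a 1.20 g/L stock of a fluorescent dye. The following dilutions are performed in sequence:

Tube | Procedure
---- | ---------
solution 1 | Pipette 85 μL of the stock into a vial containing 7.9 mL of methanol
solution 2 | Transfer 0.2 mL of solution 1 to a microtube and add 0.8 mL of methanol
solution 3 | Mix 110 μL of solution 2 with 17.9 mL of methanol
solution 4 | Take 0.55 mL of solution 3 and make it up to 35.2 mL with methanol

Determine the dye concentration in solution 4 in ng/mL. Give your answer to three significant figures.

Step 1: 85 μL + 7.9 mL = 7985 μL total → factor 7985/85 = 93.941
Step 2: 0.2 mL + 0.8 mL = 1 mL total → factor 1/0.2 = 5
Step 3: 110 μL + 17.9 mL = 18010 μL total → factor 18010/110 = 163.73
Step 4: 0.55 mL brought to 35.2 mL → factor 35.2/0.55 = 64
Overall dilution factor = 93.941 × 5 × 163.73 × 64 = 4.9218 × 10^6
Final = 1.20 g/L / 4.9218 × 10^6 = 2.438 × 10^-7 g/L = 0.244 ng/mL

0.244 ng/mL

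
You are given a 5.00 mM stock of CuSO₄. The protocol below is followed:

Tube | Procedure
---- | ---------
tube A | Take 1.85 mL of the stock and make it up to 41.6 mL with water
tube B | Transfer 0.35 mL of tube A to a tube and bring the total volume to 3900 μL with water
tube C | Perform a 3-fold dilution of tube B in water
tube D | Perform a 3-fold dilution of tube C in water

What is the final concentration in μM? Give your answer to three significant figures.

Step 1: 1.85 mL brought to 41.6 mL → factor 41.6/1.85 = 22.486
Step 2: 0.35 mL brought to 3900 μL → factor 3.9/0.35 = 11.143
Step 3: 3-fold → factor 3
Step 4: 3-fold → factor 3
Overall dilution factor = 22.486 × 11.143 × 3 × 3 = 2255.1
Final = 5.00 mM / 2255.1 = 0.002217 mM = 2.22 μM

2.22 μM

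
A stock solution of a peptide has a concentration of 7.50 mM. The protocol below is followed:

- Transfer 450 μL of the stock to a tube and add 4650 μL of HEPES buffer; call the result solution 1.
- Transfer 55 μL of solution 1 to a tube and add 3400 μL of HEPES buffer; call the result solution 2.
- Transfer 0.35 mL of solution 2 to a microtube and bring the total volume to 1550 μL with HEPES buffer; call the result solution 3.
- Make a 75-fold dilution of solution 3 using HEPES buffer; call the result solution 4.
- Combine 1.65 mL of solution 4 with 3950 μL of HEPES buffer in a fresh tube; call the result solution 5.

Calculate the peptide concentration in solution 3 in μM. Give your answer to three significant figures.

2.38 μM

Step 1: 450 μL + 4650 μL = 5100 μL total → factor 5100/450 = 11.333
Step 2: 55 μL + 3400 μL = 3455 μL total → factor 3455/55 = 62.818
Step 3: 0.35 mL brought to 1550 μL → factor 1.55/0.35 = 4.4286
Dilution factor through solution 3 = 11.333 × 62.818 × 4.4286 = 3152.9
[solution 3] = 7.50 mM / 3152.9 = 0.002379 mM = 2.38 μM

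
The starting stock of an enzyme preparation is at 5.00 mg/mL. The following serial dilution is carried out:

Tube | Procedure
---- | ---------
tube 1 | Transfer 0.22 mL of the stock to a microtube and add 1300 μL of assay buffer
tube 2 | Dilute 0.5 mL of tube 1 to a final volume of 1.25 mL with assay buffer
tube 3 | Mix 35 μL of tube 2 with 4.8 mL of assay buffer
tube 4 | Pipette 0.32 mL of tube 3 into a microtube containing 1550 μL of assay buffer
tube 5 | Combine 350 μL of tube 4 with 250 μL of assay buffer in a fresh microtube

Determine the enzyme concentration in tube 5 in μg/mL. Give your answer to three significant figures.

0.209 μg/mL

Step 1: 0.22 mL + 1300 μL = 1.52 mL total → factor 1.52/0.22 = 6.9091
Step 2: 0.5 mL brought to 1.25 mL → factor 1.25/0.5 = 2.5
Step 3: 35 μL + 4.8 mL = 4835 μL total → factor 4835/35 = 138.14
Step 4: 0.32 mL + 1550 μL = 1.87 mL total → factor 1.87/0.32 = 5.8438
Step 5: 350 μL + 250 μL = 600 μL total → factor 600/350 = 1.7143
Overall dilution factor = 6.9091 × 2.5 × 138.14 × 5.8438 × 1.7143 = 23904
Final = 5.00 mg/mL / 23904 = 0.0002092 mg/mL = 0.209 μg/mL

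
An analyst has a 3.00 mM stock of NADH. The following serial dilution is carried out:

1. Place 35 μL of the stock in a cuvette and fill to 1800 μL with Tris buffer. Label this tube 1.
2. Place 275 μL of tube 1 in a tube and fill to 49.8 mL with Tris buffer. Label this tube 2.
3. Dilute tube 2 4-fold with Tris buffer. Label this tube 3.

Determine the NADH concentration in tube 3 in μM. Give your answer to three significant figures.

Step 1: 35 μL brought to 1800 μL → factor 1800/35 = 51.429
Step 2: 275 μL brought to 49.8 mL → factor 49800/275 = 181.09
Step 3: 4-fold → factor 4
Overall dilution factor = 51.429 × 181.09 × 4 = 37253
Final = 3.00 mM / 37253 = 8.053 × 10^-5 mM = 0.0805 μM

0.0805 μM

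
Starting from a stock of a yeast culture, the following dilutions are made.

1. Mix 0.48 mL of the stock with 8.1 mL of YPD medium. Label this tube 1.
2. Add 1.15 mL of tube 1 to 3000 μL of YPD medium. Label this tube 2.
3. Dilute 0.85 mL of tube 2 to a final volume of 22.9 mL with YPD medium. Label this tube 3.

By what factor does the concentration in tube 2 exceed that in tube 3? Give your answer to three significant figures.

26.9

Step 1: 0.48 mL + 8.1 mL = 8.58 mL total → factor 8.58/0.48 = 17.875
Step 2: 1.15 mL + 3000 μL = 4.15 mL total → factor 4.15/1.15 = 3.6087
Step 3: 0.85 mL brought to 22.9 mL → factor 22.9/0.85 = 26.941
Dilution factor to tube 2 = 64.505; to tube 3 = 1737.9
[tube 2]/[tube 3] = (factor to tube 3)/(factor to tube 2) = 1737.9/64.505 = 26.9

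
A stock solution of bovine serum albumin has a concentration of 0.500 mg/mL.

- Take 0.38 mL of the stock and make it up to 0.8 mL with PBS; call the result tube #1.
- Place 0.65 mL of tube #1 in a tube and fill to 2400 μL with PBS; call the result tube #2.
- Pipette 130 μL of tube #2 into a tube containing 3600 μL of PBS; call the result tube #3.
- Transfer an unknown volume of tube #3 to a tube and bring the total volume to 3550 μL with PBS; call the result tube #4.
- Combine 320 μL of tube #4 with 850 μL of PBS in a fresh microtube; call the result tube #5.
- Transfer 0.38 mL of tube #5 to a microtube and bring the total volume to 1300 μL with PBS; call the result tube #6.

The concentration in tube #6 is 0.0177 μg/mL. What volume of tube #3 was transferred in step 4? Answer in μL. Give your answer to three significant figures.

351 μL

Step 1: 0.38 mL brought to 0.8 mL → factor 0.8/0.38 = 2.1053
Step 2: 0.65 mL brought to 2400 μL → factor 2.4/0.65 = 3.6923
Step 3: 130 μL + 3600 μL = 3730 μL total → factor 3730/130 = 28.692
Step 4: v brought to 3550 μL → factor = 3550 μL/v
Step 5: 320 μL + 850 μL = 1170 μL total → factor 1170/320 = 3.6562
Step 6: 0.38 mL brought to 1300 μL → factor 1.3/0.38 = 3.4211
Product of known-step factors = 2789.8
Overall factor = 0.500 mg/mL / (0.0177 μg/mL) = 28249
Step-4 factor = 28249 / 2789.8 = 10.126
v = 3550 μL / 10.126 = 351 μL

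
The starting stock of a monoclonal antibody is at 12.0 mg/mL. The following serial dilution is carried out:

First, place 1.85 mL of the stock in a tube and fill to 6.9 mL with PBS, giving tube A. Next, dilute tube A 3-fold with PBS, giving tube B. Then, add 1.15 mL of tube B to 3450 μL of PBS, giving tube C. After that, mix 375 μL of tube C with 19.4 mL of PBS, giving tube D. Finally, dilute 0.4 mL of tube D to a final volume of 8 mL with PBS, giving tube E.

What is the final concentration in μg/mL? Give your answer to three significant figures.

0.254 μg/mL

Step 1: 1.85 mL brought to 6.9 mL → factor 6.9/1.85 = 3.7297
Step 2: 3-fold → factor 3
Step 3: 1.15 mL + 3450 μL = 4.6 mL total → factor 4.6/1.15 = 4
Step 4: 375 μL + 19.4 mL = 19775 μL total → factor 19775/375 = 52.733
Step 5: 0.4 mL brought to 8 mL → factor 8/0.4 = 20
Overall dilution factor = 3.7297 × 3 × 4 × 52.733 × 20 = 47203
Final = 12.0 mg/mL / 47203 = 0.0002542 mg/mL = 0.254 μg/mL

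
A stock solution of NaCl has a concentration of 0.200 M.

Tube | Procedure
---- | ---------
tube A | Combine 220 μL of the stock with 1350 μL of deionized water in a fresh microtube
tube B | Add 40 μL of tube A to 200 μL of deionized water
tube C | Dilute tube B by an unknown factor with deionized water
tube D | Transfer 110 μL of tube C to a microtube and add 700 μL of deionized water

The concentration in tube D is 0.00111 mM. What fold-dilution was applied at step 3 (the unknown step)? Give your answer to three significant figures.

Step 1: 220 μL + 1350 μL = 1570 μL total → factor 1570/220 = 7.1364
Step 2: 40 μL + 200 μL = 240 μL total → factor 240/40 = 6
Step 3: unknown factor x
Step 4: 110 μL + 700 μL = 810 μL total → factor 810/110 = 7.3636
Product of known-step factors = 315.3
Overall factor = 0.200 M / (0.00111 mM) = 1.8018 × 10^5
x = 1.8018 × 10^5 / 315.3 = 571

571-fold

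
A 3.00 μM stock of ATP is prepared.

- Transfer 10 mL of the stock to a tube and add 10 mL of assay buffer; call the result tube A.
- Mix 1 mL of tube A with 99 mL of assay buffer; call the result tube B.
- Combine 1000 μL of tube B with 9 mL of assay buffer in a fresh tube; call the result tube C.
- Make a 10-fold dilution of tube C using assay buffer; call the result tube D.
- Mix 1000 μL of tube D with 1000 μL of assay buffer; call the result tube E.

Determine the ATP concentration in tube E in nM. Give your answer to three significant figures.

0.0750 nM

Step 1: 10 mL + 10 mL = 20 mL total → factor 20/10 = 2
Step 2: 1 mL + 99 mL = 100 mL total → factor 100/1 = 100
Step 3: 1000 μL + 9 mL = 10000 μL total → factor 10000/1000 = 10
Step 4: 10-fold → factor 10
Step 5: 1000 μL + 1000 μL = 2000 μL total → factor 2000/1000 = 2
Overall dilution factor = 2 × 100 × 10 × 10 × 2 = 40000
Final = 3.00 μM / 40000 = 7.500 × 10^-5 μM = 0.0750 nM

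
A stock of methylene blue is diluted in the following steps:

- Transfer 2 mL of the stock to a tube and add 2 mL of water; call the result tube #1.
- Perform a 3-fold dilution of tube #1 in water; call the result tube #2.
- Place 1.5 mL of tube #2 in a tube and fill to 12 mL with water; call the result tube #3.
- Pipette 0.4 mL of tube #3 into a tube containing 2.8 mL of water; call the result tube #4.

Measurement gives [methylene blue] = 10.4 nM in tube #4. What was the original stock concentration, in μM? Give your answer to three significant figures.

Step 1: 2 mL + 2 mL = 4 mL total → factor 4/2 = 2
Step 2: 3-fold → factor 3
Step 3: 1.5 mL brought to 12 mL → factor 12/1.5 = 8
Step 4: 0.4 mL + 2.8 mL = 3.2 mL total → factor 3.2/0.4 = 8
Overall dilution factor = 2 × 3 × 8 × 8 = 384
Stock = 10.4 nM × 384 = 3994 nM = 3.99 μM

3.99 μM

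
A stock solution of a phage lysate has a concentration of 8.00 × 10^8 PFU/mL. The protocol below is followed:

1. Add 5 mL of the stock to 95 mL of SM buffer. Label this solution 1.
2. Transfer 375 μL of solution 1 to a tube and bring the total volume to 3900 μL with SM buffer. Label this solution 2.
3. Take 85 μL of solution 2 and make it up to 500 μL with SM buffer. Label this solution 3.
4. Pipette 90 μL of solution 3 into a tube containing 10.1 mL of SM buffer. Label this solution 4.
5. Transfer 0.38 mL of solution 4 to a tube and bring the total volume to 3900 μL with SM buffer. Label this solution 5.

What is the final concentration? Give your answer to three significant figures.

Step 1: 5 mL + 95 mL = 100 mL total → factor 100/5 = 20
Step 2: 375 μL brought to 3900 μL → factor 3900/375 = 10.4
Step 3: 85 μL brought to 500 μL → factor 500/85 = 5.8824
Step 4: 90 μL + 10.1 mL = 10190 μL total → factor 10190/90 = 113.22
Step 5: 0.38 mL brought to 3900 μL → factor 3.9/0.38 = 10.263
Overall dilution factor = 20 × 10.4 × 5.8824 × 113.22 × 10.263 = 1.4218 × 10^6
Final = 8.00 × 10^8 PFU/mL / 1.4218 × 10^6 = 563 PFU/mL

563 PFU/mL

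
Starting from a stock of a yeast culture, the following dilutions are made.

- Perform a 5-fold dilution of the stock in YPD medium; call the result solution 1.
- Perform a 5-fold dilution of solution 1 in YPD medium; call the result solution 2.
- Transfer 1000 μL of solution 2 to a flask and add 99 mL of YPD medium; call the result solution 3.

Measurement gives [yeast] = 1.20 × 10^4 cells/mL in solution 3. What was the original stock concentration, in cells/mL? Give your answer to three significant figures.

Step 1: 5-fold → factor 5
Step 2: 5-fold → factor 5
Step 3: 1000 μL + 99 mL = 1 × 10^5 μL total → factor 1 × 10^5/1000 = 100
Overall dilution factor = 5 × 5 × 100 = 2500
Stock = 1.20 × 10^4 cells/mL × 2500 = 3.00 × 10^7 cells/mL

3.00 × 10^7 cells/mL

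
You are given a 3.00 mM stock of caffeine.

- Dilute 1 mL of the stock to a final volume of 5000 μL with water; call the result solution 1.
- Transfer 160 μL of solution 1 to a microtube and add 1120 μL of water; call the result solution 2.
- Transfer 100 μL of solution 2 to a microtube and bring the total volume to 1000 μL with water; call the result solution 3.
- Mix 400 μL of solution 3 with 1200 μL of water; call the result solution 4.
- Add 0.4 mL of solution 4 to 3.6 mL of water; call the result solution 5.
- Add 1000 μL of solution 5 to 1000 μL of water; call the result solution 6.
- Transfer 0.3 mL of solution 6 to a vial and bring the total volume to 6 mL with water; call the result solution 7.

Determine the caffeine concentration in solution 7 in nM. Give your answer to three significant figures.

Step 1: 1 mL brought to 5000 μL → factor 5/1 = 5
Step 2: 160 μL + 1120 μL = 1280 μL total → factor 1280/160 = 8
Step 3: 100 μL brought to 1000 μL → factor 1000/100 = 10
Step 4: 400 μL + 1200 μL = 1600 μL total → factor 1600/400 = 4
Step 5: 0.4 mL + 3.6 mL = 4 mL total → factor 4/0.4 = 10
Step 6: 1000 μL + 1000 μL = 2000 μL total → factor 2000/1000 = 2
Step 7: 0.3 mL brought to 6 mL → factor 6/0.3 = 20
Overall dilution factor = 5 × 8 × 10 × 4 × 10 × 2 × 20 = 6.4 × 10^5
Final = 3.00 mM / 6.4 × 10^5 = 4.687 × 10^-6 mM = 4.69 nM

4.69 nM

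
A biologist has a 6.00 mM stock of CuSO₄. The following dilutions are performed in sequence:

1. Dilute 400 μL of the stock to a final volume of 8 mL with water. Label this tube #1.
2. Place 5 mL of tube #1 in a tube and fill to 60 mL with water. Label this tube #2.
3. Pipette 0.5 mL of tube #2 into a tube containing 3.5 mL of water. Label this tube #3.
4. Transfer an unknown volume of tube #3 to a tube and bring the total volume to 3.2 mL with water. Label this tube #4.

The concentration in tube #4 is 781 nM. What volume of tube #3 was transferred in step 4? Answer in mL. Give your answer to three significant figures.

Step 1: 400 μL brought to 8 mL → factor 8000/400 = 20
Step 2: 5 mL brought to 60 mL → factor 60/5 = 12
Step 3: 0.5 mL + 3.5 mL = 4 mL total → factor 4/0.5 = 8
Step 4: v brought to 3.2 mL → factor = 3.2 mL/v
Product of known-step factors = 1920
Overall factor = 6.00 mM / (781 nM) = 7682.5
Step-4 factor = 7682.5 / 1920 = 4.0013
v = 3.2 mL / 4.0013 = 0.800 mL

0.800 mL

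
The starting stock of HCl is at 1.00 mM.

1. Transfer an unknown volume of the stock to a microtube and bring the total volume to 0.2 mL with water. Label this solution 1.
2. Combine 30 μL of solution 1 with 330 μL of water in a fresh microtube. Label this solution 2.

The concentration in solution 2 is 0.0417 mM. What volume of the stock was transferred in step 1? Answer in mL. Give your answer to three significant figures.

0.100 mL

Step 1: v brought to 0.2 mL → factor = 0.2 mL/v
Step 2: 30 μL + 330 μL = 360 μL total → factor 360/30 = 12
Product of known-step factors = 12
Overall factor = 1.00 mM / (0.0417 mM) = 23.981
Step-1 factor = 23.981 / 12 = 1.9984
v = 0.2 mL / 1.9984 = 0.100 mL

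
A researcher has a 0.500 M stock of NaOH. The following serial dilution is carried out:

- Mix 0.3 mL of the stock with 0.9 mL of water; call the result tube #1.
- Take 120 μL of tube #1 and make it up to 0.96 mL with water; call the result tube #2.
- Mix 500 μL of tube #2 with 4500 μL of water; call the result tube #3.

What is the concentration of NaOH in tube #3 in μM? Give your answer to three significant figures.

1.56 × 10^3 μM

Step 1: 0.3 mL + 0.9 mL = 1.2 mL total → factor 1.2/0.3 = 4
Step 2: 120 μL brought to 0.96 mL → factor 960/120 = 8
Step 3: 500 μL + 4500 μL = 5000 μL total → factor 5000/500 = 10
Overall dilution factor = 4 × 8 × 10 = 320
Final = 0.500 M / 320 = 0.001563 M = 1.56 × 10^3 μM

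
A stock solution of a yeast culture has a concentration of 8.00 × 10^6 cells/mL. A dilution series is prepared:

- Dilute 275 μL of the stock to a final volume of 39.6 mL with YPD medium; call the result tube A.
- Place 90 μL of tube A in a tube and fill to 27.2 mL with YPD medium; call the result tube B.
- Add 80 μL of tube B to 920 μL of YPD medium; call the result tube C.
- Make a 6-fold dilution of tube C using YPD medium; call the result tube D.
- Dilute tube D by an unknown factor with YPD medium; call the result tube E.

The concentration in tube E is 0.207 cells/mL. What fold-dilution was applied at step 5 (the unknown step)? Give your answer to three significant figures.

Step 1: 275 μL brought to 39.6 mL → factor 39600/275 = 144
Step 2: 90 μL brought to 27.2 mL → factor 27200/90 = 302.22
Step 3: 80 μL + 920 μL = 1000 μL total → factor 1000/80 = 12.5
Step 4: 6-fold → factor 6
Step 5: unknown factor x
Product of known-step factors = 3.264 × 10^6
Overall factor = 8.00 × 10^6 cells/mL / (0.207 cells/mL) = 3.8647 × 10^7
x = 3.8647 × 10^7 / 3.264 × 10^6 = 11.8

11.8-fold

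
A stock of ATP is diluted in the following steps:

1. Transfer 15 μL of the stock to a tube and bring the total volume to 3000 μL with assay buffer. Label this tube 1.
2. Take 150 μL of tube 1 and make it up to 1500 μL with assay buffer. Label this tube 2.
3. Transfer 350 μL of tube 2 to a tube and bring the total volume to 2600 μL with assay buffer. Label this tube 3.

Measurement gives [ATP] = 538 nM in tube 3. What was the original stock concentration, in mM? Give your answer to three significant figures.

7.99 mM

Step 1: 15 μL brought to 3000 μL → factor 3000/15 = 200
Step 2: 150 μL brought to 1500 μL → factor 1500/150 = 10
Step 3: 350 μL brought to 2600 μL → factor 2600/350 = 7.4286
Overall dilution factor = 200 × 10 × 7.4286 = 14857
Stock = 538 nM × 14857 = 7.993 × 10^6 nM = 7.99 mM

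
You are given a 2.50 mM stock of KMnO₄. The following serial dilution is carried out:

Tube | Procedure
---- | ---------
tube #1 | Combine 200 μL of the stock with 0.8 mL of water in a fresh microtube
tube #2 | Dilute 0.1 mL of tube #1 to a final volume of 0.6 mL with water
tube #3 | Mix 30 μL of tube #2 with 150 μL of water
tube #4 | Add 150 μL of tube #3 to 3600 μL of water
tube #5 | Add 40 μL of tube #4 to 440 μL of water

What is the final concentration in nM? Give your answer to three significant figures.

Step 1: 200 μL + 0.8 mL = 1000 μL total → factor 1000/200 = 5
Step 2: 0.1 mL brought to 0.6 mL → factor 0.6/0.1 = 6
Step 3: 30 μL + 150 μL = 180 μL total → factor 180/30 = 6
Step 4: 150 μL + 3600 μL = 3750 μL total → factor 3750/150 = 25
Step 5: 40 μL + 440 μL = 480 μL total → factor 480/40 = 12
Overall dilution factor = 5 × 6 × 6 × 25 × 12 = 54000
Final = 2.50 mM / 54000 = 4.630 × 10^-5 mM = 46.3 nM

46.3 nM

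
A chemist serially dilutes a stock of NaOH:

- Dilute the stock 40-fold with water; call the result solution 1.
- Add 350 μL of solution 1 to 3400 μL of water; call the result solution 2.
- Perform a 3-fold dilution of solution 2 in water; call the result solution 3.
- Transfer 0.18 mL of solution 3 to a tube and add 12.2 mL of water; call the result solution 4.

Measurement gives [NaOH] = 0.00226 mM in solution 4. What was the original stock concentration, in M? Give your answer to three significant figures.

0.200 M

Step 1: 40-fold → factor 40
Step 2: 350 μL + 3400 μL = 3750 μL total → factor 3750/350 = 10.714
Step 3: 3-fold → factor 3
Step 4: 0.18 mL + 12.2 mL = 12.38 mL total → factor 12.38/0.18 = 68.778
Overall dilution factor = 40 × 10.714 × 3 × 68.778 = 88429
Stock = 0.00226 mM × 88429 = 199.8 mM = 0.200 M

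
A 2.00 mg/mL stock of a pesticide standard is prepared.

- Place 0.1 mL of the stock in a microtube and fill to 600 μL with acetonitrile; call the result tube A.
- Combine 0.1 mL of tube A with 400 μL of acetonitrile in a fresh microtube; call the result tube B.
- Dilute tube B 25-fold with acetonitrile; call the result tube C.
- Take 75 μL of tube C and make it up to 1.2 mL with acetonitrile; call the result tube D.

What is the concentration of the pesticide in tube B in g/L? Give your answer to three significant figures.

0.0667 g/L

Step 1: 0.1 mL brought to 600 μL → factor 0.6/0.1 = 6
Step 2: 0.1 mL + 400 μL = 0.5 mL total → factor 0.5/0.1 = 5
Dilution factor through tube B = 6 × 5 = 30
[tube B] = 2.00 mg/mL / 30 = 0.06667 mg/mL = 0.0667 g/L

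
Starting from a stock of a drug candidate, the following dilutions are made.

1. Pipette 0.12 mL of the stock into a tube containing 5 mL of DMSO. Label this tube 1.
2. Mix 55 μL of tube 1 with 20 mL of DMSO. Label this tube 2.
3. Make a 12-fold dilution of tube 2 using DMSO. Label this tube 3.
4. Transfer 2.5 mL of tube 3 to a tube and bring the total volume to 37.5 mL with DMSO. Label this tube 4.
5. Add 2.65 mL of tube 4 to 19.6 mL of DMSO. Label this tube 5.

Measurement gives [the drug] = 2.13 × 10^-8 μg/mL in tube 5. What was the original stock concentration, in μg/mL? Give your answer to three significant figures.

0.501 μg/mL

Step 1: 0.12 mL + 5 mL = 5.12 mL total → factor 5.12/0.12 = 42.667
Step 2: 55 μL + 20 mL = 20055 μL total → factor 20055/55 = 364.64
Step 3: 12-fold → factor 12
Step 4: 2.5 mL brought to 37.5 mL → factor 37.5/2.5 = 15
Step 5: 2.65 mL + 19.6 mL = 22.25 mL total → factor 22.25/2.65 = 8.3962
Overall dilution factor = 42.667 × 364.64 × 12 × 15 × 8.3962 = 2.3513 × 10^7
Stock = 2.13 × 10^-8 μg/mL × 2.3513 × 10^7 = 0.501 μg/mL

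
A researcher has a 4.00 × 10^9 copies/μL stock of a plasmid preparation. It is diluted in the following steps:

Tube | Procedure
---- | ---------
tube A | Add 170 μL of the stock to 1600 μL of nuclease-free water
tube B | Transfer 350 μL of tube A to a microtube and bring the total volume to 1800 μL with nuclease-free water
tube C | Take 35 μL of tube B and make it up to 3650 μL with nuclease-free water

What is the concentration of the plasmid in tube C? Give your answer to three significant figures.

Step 1: 170 μL + 1600 μL = 1770 μL total → factor 1770/170 = 10.412
Step 2: 350 μL brought to 1800 μL → factor 1800/350 = 5.1429
Step 3: 35 μL brought to 3650 μL → factor 3650/35 = 104.29
Overall dilution factor = 10.412 × 5.1429 × 104.29 = 5584.1
Final = 4.00 × 10^9 copies/μL / 5584.1 = 7.16 × 10^5 copies/μL

7.16 × 10^5 copies/μL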